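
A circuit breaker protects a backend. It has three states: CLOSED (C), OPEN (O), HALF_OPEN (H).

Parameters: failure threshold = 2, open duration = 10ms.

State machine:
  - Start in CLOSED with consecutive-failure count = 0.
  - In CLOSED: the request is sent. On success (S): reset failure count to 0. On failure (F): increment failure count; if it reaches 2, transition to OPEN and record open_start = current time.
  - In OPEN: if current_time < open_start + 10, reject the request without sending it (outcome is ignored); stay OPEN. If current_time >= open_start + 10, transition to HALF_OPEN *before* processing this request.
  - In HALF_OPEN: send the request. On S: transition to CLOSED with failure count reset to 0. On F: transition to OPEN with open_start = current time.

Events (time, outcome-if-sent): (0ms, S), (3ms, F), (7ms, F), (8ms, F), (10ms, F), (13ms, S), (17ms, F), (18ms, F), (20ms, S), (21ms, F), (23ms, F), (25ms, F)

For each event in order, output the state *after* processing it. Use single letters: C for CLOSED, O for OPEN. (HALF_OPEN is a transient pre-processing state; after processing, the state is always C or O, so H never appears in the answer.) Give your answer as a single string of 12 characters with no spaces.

Answer: CCOOOOOOOOOO

Derivation:
State after each event:
  event#1 t=0ms outcome=S: state=CLOSED
  event#2 t=3ms outcome=F: state=CLOSED
  event#3 t=7ms outcome=F: state=OPEN
  event#4 t=8ms outcome=F: state=OPEN
  event#5 t=10ms outcome=F: state=OPEN
  event#6 t=13ms outcome=S: state=OPEN
  event#7 t=17ms outcome=F: state=OPEN
  event#8 t=18ms outcome=F: state=OPEN
  event#9 t=20ms outcome=S: state=OPEN
  event#10 t=21ms outcome=F: state=OPEN
  event#11 t=23ms outcome=F: state=OPEN
  event#12 t=25ms outcome=F: state=OPEN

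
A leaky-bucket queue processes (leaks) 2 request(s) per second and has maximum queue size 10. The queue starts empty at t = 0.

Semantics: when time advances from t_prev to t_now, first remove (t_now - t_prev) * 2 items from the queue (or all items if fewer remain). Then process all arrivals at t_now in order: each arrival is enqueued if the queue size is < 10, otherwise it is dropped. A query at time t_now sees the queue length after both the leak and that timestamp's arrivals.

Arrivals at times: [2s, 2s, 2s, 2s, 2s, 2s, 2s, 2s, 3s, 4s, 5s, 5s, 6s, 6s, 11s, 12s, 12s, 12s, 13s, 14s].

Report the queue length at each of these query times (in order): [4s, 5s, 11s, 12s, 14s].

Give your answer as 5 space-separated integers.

Answer: 6 6 1 3 1

Derivation:
Queue lengths at query times:
  query t=4s: backlog = 6
  query t=5s: backlog = 6
  query t=11s: backlog = 1
  query t=12s: backlog = 3
  query t=14s: backlog = 1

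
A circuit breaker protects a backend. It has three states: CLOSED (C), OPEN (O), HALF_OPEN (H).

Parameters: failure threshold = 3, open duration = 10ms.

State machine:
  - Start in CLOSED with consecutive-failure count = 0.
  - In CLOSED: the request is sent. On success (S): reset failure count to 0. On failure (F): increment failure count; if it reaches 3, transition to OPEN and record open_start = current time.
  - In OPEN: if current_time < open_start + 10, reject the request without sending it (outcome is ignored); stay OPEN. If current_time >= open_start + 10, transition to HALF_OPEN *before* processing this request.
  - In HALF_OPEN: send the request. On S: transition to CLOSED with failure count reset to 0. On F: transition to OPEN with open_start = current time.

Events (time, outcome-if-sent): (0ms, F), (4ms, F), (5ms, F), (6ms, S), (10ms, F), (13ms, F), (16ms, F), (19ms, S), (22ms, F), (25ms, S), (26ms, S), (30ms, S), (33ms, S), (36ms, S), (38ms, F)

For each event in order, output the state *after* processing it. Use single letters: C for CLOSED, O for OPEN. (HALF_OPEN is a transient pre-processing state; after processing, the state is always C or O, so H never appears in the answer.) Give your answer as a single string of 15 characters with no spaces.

State after each event:
  event#1 t=0ms outcome=F: state=CLOSED
  event#2 t=4ms outcome=F: state=CLOSED
  event#3 t=5ms outcome=F: state=OPEN
  event#4 t=6ms outcome=S: state=OPEN
  event#5 t=10ms outcome=F: state=OPEN
  event#6 t=13ms outcome=F: state=OPEN
  event#7 t=16ms outcome=F: state=OPEN
  event#8 t=19ms outcome=S: state=OPEN
  event#9 t=22ms outcome=F: state=OPEN
  event#10 t=25ms outcome=S: state=OPEN
  event#11 t=26ms outcome=S: state=CLOSED
  event#12 t=30ms outcome=S: state=CLOSED
  event#13 t=33ms outcome=S: state=CLOSED
  event#14 t=36ms outcome=S: state=CLOSED
  event#15 t=38ms outcome=F: state=CLOSED

Answer: CCOOOOOOOOCCCCC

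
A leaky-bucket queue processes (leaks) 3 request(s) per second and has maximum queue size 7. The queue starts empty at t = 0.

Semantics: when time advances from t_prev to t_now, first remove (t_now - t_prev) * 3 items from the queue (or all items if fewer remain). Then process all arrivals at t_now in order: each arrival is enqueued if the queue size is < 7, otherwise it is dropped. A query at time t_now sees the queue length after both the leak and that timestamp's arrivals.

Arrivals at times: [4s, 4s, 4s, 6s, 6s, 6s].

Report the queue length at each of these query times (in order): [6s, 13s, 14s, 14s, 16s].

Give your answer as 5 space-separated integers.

Queue lengths at query times:
  query t=6s: backlog = 3
  query t=13s: backlog = 0
  query t=14s: backlog = 0
  query t=14s: backlog = 0
  query t=16s: backlog = 0

Answer: 3 0 0 0 0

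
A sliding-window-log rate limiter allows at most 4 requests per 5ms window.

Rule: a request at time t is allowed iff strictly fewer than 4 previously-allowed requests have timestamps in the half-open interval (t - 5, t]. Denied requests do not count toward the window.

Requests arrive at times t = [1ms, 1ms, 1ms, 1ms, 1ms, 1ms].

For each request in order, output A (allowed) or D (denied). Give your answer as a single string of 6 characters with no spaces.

Tracking allowed requests in the window:
  req#1 t=1ms: ALLOW
  req#2 t=1ms: ALLOW
  req#3 t=1ms: ALLOW
  req#4 t=1ms: ALLOW
  req#5 t=1ms: DENY
  req#6 t=1ms: DENY

Answer: AAAADD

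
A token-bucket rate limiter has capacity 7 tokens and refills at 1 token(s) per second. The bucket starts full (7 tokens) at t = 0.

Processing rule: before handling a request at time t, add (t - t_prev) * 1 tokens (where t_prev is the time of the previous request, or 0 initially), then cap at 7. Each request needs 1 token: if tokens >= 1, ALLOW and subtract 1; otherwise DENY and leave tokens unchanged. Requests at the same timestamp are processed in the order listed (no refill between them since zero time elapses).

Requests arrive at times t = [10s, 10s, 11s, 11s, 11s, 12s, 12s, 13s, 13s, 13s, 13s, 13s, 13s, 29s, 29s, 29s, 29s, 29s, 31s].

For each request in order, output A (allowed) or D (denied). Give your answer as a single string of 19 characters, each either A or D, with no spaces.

Answer: AAAAAAAAAADDDAAAAAA

Derivation:
Simulating step by step:
  req#1 t=10s: ALLOW
  req#2 t=10s: ALLOW
  req#3 t=11s: ALLOW
  req#4 t=11s: ALLOW
  req#5 t=11s: ALLOW
  req#6 t=12s: ALLOW
  req#7 t=12s: ALLOW
  req#8 t=13s: ALLOW
  req#9 t=13s: ALLOW
  req#10 t=13s: ALLOW
  req#11 t=13s: DENY
  req#12 t=13s: DENY
  req#13 t=13s: DENY
  req#14 t=29s: ALLOW
  req#15 t=29s: ALLOW
  req#16 t=29s: ALLOW
  req#17 t=29s: ALLOW
  req#18 t=29s: ALLOW
  req#19 t=31s: ALLOW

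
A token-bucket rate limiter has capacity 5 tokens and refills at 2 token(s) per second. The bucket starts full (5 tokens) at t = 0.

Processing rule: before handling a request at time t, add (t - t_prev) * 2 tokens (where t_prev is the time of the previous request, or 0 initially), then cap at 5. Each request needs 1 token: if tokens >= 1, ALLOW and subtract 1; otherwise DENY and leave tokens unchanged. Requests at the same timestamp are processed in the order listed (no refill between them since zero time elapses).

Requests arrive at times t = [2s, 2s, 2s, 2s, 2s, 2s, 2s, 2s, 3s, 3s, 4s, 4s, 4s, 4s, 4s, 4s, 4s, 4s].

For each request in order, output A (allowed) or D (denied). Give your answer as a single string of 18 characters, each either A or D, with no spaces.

Simulating step by step:
  req#1 t=2s: ALLOW
  req#2 t=2s: ALLOW
  req#3 t=2s: ALLOW
  req#4 t=2s: ALLOW
  req#5 t=2s: ALLOW
  req#6 t=2s: DENY
  req#7 t=2s: DENY
  req#8 t=2s: DENY
  req#9 t=3s: ALLOW
  req#10 t=3s: ALLOW
  req#11 t=4s: ALLOW
  req#12 t=4s: ALLOW
  req#13 t=4s: DENY
  req#14 t=4s: DENY
  req#15 t=4s: DENY
  req#16 t=4s: DENY
  req#17 t=4s: DENY
  req#18 t=4s: DENY

Answer: AAAAADDDAAAADDDDDD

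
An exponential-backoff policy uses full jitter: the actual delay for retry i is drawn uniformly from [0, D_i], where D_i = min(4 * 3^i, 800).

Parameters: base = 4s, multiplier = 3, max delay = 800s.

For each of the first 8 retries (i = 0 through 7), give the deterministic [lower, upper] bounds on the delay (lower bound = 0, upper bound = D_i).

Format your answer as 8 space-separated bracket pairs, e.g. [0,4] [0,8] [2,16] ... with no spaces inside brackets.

Answer: [0,4] [0,12] [0,36] [0,108] [0,324] [0,800] [0,800] [0,800]

Derivation:
Computing bounds per retry:
  i=0: D_i=min(4*3^0,800)=4, bounds=[0,4]
  i=1: D_i=min(4*3^1,800)=12, bounds=[0,12]
  i=2: D_i=min(4*3^2,800)=36, bounds=[0,36]
  i=3: D_i=min(4*3^3,800)=108, bounds=[0,108]
  i=4: D_i=min(4*3^4,800)=324, bounds=[0,324]
  i=5: D_i=min(4*3^5,800)=800, bounds=[0,800]
  i=6: D_i=min(4*3^6,800)=800, bounds=[0,800]
  i=7: D_i=min(4*3^7,800)=800, bounds=[0,800]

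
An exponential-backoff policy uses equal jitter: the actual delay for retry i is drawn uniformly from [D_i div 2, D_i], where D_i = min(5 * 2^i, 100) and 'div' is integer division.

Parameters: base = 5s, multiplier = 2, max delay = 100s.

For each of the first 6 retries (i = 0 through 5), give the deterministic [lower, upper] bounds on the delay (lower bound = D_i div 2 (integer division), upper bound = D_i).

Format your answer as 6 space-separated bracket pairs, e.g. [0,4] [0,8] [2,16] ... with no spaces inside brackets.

Computing bounds per retry:
  i=0: D_i=min(5*2^0,100)=5, bounds=[2,5]
  i=1: D_i=min(5*2^1,100)=10, bounds=[5,10]
  i=2: D_i=min(5*2^2,100)=20, bounds=[10,20]
  i=3: D_i=min(5*2^3,100)=40, bounds=[20,40]
  i=4: D_i=min(5*2^4,100)=80, bounds=[40,80]
  i=5: D_i=min(5*2^5,100)=100, bounds=[50,100]

Answer: [2,5] [5,10] [10,20] [20,40] [40,80] [50,100]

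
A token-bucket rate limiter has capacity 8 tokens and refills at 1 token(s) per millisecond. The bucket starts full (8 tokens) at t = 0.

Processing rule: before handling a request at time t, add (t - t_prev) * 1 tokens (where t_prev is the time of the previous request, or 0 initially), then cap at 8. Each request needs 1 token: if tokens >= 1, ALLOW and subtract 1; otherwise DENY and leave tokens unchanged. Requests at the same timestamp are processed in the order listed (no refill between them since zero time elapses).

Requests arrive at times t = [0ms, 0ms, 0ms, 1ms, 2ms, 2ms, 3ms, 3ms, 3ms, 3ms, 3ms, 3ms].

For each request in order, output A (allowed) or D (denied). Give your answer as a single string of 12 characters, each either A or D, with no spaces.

Simulating step by step:
  req#1 t=0ms: ALLOW
  req#2 t=0ms: ALLOW
  req#3 t=0ms: ALLOW
  req#4 t=1ms: ALLOW
  req#5 t=2ms: ALLOW
  req#6 t=2ms: ALLOW
  req#7 t=3ms: ALLOW
  req#8 t=3ms: ALLOW
  req#9 t=3ms: ALLOW
  req#10 t=3ms: ALLOW
  req#11 t=3ms: ALLOW
  req#12 t=3ms: DENY

Answer: AAAAAAAAAAAD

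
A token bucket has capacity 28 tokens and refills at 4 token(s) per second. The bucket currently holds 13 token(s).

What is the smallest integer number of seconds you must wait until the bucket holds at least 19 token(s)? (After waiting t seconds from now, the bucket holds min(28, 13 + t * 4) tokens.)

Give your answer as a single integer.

Answer: 2

Derivation:
Need 13 + t * 4 >= 19, so t >= 6/4.
Smallest integer t = ceil(6/4) = 2.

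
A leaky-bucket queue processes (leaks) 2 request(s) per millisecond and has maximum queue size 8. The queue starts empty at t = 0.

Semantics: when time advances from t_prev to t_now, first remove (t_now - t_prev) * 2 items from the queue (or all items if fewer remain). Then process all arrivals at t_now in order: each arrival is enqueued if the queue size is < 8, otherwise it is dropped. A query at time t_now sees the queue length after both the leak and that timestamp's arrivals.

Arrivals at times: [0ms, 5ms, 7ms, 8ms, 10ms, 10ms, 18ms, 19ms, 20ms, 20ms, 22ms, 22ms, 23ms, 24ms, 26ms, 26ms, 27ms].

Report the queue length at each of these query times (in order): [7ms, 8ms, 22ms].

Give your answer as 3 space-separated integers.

Queue lengths at query times:
  query t=7ms: backlog = 1
  query t=8ms: backlog = 1
  query t=22ms: backlog = 2

Answer: 1 1 2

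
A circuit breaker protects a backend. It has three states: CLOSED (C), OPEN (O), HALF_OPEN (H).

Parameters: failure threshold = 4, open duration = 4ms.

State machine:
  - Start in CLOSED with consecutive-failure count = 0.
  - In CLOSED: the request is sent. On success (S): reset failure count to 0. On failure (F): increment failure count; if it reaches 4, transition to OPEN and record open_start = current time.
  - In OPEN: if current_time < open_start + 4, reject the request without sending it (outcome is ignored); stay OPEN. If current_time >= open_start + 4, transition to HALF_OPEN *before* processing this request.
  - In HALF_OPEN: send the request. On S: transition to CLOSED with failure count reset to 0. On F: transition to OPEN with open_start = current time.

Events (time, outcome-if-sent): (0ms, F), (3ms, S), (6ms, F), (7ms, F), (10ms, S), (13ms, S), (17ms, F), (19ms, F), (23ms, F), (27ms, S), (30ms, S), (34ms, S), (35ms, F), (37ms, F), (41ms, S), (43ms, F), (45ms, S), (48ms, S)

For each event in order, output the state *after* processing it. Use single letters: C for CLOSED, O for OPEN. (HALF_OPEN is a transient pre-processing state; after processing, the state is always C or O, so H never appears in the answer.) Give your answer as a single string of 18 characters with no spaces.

Answer: CCCCCCCCCCCCCCCCCC

Derivation:
State after each event:
  event#1 t=0ms outcome=F: state=CLOSED
  event#2 t=3ms outcome=S: state=CLOSED
  event#3 t=6ms outcome=F: state=CLOSED
  event#4 t=7ms outcome=F: state=CLOSED
  event#5 t=10ms outcome=S: state=CLOSED
  event#6 t=13ms outcome=S: state=CLOSED
  event#7 t=17ms outcome=F: state=CLOSED
  event#8 t=19ms outcome=F: state=CLOSED
  event#9 t=23ms outcome=F: state=CLOSED
  event#10 t=27ms outcome=S: state=CLOSED
  event#11 t=30ms outcome=S: state=CLOSED
  event#12 t=34ms outcome=S: state=CLOSED
  event#13 t=35ms outcome=F: state=CLOSED
  event#14 t=37ms outcome=F: state=CLOSED
  event#15 t=41ms outcome=S: state=CLOSED
  event#16 t=43ms outcome=F: state=CLOSED
  event#17 t=45ms outcome=S: state=CLOSED
  event#18 t=48ms outcome=S: state=CLOSED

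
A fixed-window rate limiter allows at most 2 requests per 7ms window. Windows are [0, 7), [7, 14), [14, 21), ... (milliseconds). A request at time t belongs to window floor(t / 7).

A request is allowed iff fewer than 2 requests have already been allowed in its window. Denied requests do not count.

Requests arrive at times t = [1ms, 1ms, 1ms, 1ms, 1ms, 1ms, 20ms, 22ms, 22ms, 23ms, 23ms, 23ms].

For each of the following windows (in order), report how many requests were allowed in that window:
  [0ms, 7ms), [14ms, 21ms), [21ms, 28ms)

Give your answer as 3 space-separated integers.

Processing requests:
  req#1 t=1ms (window 0): ALLOW
  req#2 t=1ms (window 0): ALLOW
  req#3 t=1ms (window 0): DENY
  req#4 t=1ms (window 0): DENY
  req#5 t=1ms (window 0): DENY
  req#6 t=1ms (window 0): DENY
  req#7 t=20ms (window 2): ALLOW
  req#8 t=22ms (window 3): ALLOW
  req#9 t=22ms (window 3): ALLOW
  req#10 t=23ms (window 3): DENY
  req#11 t=23ms (window 3): DENY
  req#12 t=23ms (window 3): DENY

Allowed counts by window: 2 1 2

Answer: 2 1 2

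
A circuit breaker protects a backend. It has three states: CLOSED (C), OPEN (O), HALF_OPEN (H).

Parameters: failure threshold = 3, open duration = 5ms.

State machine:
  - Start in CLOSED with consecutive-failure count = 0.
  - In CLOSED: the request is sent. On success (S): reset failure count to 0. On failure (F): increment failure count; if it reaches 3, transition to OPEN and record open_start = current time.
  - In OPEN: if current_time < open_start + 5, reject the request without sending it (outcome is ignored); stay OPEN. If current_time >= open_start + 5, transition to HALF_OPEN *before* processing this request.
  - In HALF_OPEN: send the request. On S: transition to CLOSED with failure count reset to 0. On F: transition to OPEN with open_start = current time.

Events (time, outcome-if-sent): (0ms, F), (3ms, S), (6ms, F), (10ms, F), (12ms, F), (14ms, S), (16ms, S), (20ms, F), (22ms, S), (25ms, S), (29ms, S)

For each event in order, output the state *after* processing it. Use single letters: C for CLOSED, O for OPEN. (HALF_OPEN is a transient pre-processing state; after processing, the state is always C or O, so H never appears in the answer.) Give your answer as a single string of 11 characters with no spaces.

State after each event:
  event#1 t=0ms outcome=F: state=CLOSED
  event#2 t=3ms outcome=S: state=CLOSED
  event#3 t=6ms outcome=F: state=CLOSED
  event#4 t=10ms outcome=F: state=CLOSED
  event#5 t=12ms outcome=F: state=OPEN
  event#6 t=14ms outcome=S: state=OPEN
  event#7 t=16ms outcome=S: state=OPEN
  event#8 t=20ms outcome=F: state=OPEN
  event#9 t=22ms outcome=S: state=OPEN
  event#10 t=25ms outcome=S: state=CLOSED
  event#11 t=29ms outcome=S: state=CLOSED

Answer: CCCCOOOOOCC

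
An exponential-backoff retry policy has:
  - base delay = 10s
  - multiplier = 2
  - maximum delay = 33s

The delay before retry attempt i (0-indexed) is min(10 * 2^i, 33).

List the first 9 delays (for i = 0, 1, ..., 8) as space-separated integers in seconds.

Answer: 10 20 33 33 33 33 33 33 33

Derivation:
Computing each delay:
  i=0: min(10*2^0, 33) = 10
  i=1: min(10*2^1, 33) = 20
  i=2: min(10*2^2, 33) = 33
  i=3: min(10*2^3, 33) = 33
  i=4: min(10*2^4, 33) = 33
  i=5: min(10*2^5, 33) = 33
  i=6: min(10*2^6, 33) = 33
  i=7: min(10*2^7, 33) = 33
  i=8: min(10*2^8, 33) = 33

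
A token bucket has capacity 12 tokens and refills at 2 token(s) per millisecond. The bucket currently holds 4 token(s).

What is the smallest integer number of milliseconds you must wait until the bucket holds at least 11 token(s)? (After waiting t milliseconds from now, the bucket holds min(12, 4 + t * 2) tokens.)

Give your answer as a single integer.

Need 4 + t * 2 >= 11, so t >= 7/2.
Smallest integer t = ceil(7/2) = 4.

Answer: 4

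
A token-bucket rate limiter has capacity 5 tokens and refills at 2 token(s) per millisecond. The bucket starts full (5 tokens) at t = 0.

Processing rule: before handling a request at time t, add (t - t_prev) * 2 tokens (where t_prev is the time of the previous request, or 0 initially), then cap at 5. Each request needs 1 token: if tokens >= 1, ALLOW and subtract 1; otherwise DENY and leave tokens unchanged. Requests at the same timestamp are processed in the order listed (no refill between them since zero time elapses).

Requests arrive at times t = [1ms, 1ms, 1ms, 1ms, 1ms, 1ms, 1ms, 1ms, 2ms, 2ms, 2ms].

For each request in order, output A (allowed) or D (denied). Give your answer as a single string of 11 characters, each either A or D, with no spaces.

Answer: AAAAADDDAAD

Derivation:
Simulating step by step:
  req#1 t=1ms: ALLOW
  req#2 t=1ms: ALLOW
  req#3 t=1ms: ALLOW
  req#4 t=1ms: ALLOW
  req#5 t=1ms: ALLOW
  req#6 t=1ms: DENY
  req#7 t=1ms: DENY
  req#8 t=1ms: DENY
  req#9 t=2ms: ALLOW
  req#10 t=2ms: ALLOW
  req#11 t=2ms: DENY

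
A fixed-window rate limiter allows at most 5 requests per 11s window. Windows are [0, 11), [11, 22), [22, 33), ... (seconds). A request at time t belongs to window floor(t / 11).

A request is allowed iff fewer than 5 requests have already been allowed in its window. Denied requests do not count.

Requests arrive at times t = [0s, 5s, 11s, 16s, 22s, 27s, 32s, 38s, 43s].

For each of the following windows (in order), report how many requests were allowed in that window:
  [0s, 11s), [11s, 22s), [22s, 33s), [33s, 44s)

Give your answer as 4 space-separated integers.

Answer: 2 2 3 2

Derivation:
Processing requests:
  req#1 t=0s (window 0): ALLOW
  req#2 t=5s (window 0): ALLOW
  req#3 t=11s (window 1): ALLOW
  req#4 t=16s (window 1): ALLOW
  req#5 t=22s (window 2): ALLOW
  req#6 t=27s (window 2): ALLOW
  req#7 t=32s (window 2): ALLOW
  req#8 t=38s (window 3): ALLOW
  req#9 t=43s (window 3): ALLOW

Allowed counts by window: 2 2 3 2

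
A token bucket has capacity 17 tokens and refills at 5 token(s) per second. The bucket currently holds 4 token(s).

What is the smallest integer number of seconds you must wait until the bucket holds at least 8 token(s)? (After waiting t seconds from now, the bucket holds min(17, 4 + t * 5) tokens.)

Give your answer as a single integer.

Need 4 + t * 5 >= 8, so t >= 4/5.
Smallest integer t = ceil(4/5) = 1.

Answer: 1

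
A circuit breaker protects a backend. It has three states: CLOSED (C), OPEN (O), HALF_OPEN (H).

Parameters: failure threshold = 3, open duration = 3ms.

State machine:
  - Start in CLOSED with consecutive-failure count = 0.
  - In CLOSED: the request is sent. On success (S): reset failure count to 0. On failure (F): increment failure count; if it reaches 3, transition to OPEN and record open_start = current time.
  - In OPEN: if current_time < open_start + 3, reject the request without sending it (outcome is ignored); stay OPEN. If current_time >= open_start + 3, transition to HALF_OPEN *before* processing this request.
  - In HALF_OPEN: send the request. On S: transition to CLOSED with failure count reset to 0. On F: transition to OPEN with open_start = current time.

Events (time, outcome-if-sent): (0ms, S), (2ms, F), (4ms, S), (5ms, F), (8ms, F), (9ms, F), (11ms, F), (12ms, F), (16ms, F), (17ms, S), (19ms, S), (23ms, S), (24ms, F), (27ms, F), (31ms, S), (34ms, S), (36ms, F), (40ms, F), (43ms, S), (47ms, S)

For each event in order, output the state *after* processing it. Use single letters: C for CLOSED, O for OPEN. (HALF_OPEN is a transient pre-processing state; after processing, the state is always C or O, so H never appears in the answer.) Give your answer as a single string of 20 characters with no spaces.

Answer: CCCCCOOOOOCCCCCCCCCC

Derivation:
State after each event:
  event#1 t=0ms outcome=S: state=CLOSED
  event#2 t=2ms outcome=F: state=CLOSED
  event#3 t=4ms outcome=S: state=CLOSED
  event#4 t=5ms outcome=F: state=CLOSED
  event#5 t=8ms outcome=F: state=CLOSED
  event#6 t=9ms outcome=F: state=OPEN
  event#7 t=11ms outcome=F: state=OPEN
  event#8 t=12ms outcome=F: state=OPEN
  event#9 t=16ms outcome=F: state=OPEN
  event#10 t=17ms outcome=S: state=OPEN
  event#11 t=19ms outcome=S: state=CLOSED
  event#12 t=23ms outcome=S: state=CLOSED
  event#13 t=24ms outcome=F: state=CLOSED
  event#14 t=27ms outcome=F: state=CLOSED
  event#15 t=31ms outcome=S: state=CLOSED
  event#16 t=34ms outcome=S: state=CLOSED
  event#17 t=36ms outcome=F: state=CLOSED
  event#18 t=40ms outcome=F: state=CLOSED
  event#19 t=43ms outcome=S: state=CLOSED
  event#20 t=47ms outcome=S: state=CLOSED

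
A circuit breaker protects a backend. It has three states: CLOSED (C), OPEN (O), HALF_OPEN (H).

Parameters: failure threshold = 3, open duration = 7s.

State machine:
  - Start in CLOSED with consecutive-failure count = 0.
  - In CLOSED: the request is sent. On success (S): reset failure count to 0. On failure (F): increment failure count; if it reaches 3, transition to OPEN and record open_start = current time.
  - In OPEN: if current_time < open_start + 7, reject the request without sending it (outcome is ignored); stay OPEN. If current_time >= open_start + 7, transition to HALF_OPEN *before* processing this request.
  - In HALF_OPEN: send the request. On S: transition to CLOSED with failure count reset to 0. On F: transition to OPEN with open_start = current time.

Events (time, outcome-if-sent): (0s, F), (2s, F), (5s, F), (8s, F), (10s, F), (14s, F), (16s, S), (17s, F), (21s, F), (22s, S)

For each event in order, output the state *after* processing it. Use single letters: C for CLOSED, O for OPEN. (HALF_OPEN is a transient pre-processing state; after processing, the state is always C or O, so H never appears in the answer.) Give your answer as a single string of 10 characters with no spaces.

State after each event:
  event#1 t=0s outcome=F: state=CLOSED
  event#2 t=2s outcome=F: state=CLOSED
  event#3 t=5s outcome=F: state=OPEN
  event#4 t=8s outcome=F: state=OPEN
  event#5 t=10s outcome=F: state=OPEN
  event#6 t=14s outcome=F: state=OPEN
  event#7 t=16s outcome=S: state=OPEN
  event#8 t=17s outcome=F: state=OPEN
  event#9 t=21s outcome=F: state=OPEN
  event#10 t=22s outcome=S: state=OPEN

Answer: CCOOOOOOOO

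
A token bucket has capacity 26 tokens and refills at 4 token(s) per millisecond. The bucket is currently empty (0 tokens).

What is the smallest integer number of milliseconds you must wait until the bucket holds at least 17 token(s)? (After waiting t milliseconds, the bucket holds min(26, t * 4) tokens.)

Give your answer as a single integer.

Answer: 5

Derivation:
Need t * 4 >= 17, so t >= 17/4.
Smallest integer t = ceil(17/4) = 5.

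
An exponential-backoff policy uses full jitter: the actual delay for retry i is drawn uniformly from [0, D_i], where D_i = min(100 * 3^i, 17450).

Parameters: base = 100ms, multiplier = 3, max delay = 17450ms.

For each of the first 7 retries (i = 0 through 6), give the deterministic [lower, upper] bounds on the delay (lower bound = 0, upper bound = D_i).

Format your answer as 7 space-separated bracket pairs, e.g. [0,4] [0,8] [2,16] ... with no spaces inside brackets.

Answer: [0,100] [0,300] [0,900] [0,2700] [0,8100] [0,17450] [0,17450]

Derivation:
Computing bounds per retry:
  i=0: D_i=min(100*3^0,17450)=100, bounds=[0,100]
  i=1: D_i=min(100*3^1,17450)=300, bounds=[0,300]
  i=2: D_i=min(100*3^2,17450)=900, bounds=[0,900]
  i=3: D_i=min(100*3^3,17450)=2700, bounds=[0,2700]
  i=4: D_i=min(100*3^4,17450)=8100, bounds=[0,8100]
  i=5: D_i=min(100*3^5,17450)=17450, bounds=[0,17450]
  i=6: D_i=min(100*3^6,17450)=17450, bounds=[0,17450]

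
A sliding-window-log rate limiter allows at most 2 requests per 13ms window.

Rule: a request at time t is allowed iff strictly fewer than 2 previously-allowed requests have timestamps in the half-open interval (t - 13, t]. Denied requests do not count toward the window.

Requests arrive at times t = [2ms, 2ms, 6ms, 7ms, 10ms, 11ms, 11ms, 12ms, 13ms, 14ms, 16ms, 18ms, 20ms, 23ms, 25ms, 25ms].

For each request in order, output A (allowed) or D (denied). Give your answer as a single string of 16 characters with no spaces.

Answer: AADDDDDDDDAADDDD

Derivation:
Tracking allowed requests in the window:
  req#1 t=2ms: ALLOW
  req#2 t=2ms: ALLOW
  req#3 t=6ms: DENY
  req#4 t=7ms: DENY
  req#5 t=10ms: DENY
  req#6 t=11ms: DENY
  req#7 t=11ms: DENY
  req#8 t=12ms: DENY
  req#9 t=13ms: DENY
  req#10 t=14ms: DENY
  req#11 t=16ms: ALLOW
  req#12 t=18ms: ALLOW
  req#13 t=20ms: DENY
  req#14 t=23ms: DENY
  req#15 t=25ms: DENY
  req#16 t=25ms: DENY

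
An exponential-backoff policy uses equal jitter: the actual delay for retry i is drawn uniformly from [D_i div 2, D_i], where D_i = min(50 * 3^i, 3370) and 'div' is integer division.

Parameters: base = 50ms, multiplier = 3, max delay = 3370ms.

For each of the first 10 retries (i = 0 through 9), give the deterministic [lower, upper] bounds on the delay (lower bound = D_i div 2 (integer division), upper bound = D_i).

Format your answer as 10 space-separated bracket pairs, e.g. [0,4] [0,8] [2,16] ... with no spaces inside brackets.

Answer: [25,50] [75,150] [225,450] [675,1350] [1685,3370] [1685,3370] [1685,3370] [1685,3370] [1685,3370] [1685,3370]

Derivation:
Computing bounds per retry:
  i=0: D_i=min(50*3^0,3370)=50, bounds=[25,50]
  i=1: D_i=min(50*3^1,3370)=150, bounds=[75,150]
  i=2: D_i=min(50*3^2,3370)=450, bounds=[225,450]
  i=3: D_i=min(50*3^3,3370)=1350, bounds=[675,1350]
  i=4: D_i=min(50*3^4,3370)=3370, bounds=[1685,3370]
  i=5: D_i=min(50*3^5,3370)=3370, bounds=[1685,3370]
  i=6: D_i=min(50*3^6,3370)=3370, bounds=[1685,3370]
  i=7: D_i=min(50*3^7,3370)=3370, bounds=[1685,3370]
  i=8: D_i=min(50*3^8,3370)=3370, bounds=[1685,3370]
  i=9: D_i=min(50*3^9,3370)=3370, bounds=[1685,3370]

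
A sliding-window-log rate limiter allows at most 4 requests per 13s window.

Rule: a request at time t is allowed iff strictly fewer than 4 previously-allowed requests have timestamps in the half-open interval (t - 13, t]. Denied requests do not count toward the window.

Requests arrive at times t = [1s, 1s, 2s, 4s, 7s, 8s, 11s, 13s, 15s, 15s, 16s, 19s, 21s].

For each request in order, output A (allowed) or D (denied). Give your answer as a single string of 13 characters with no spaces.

Tracking allowed requests in the window:
  req#1 t=1s: ALLOW
  req#2 t=1s: ALLOW
  req#3 t=2s: ALLOW
  req#4 t=4s: ALLOW
  req#5 t=7s: DENY
  req#6 t=8s: DENY
  req#7 t=11s: DENY
  req#8 t=13s: DENY
  req#9 t=15s: ALLOW
  req#10 t=15s: ALLOW
  req#11 t=16s: ALLOW
  req#12 t=19s: ALLOW
  req#13 t=21s: DENY

Answer: AAAADDDDAAAAD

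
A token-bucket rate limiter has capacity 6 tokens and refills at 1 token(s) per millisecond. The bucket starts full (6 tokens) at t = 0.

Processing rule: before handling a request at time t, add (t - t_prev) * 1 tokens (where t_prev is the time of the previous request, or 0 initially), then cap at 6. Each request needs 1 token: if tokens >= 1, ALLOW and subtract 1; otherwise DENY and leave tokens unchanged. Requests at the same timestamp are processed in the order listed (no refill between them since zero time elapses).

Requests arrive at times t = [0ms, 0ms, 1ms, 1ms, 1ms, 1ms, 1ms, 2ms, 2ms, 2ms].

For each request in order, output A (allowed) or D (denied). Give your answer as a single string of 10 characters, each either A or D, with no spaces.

Answer: AAAAAAAADD

Derivation:
Simulating step by step:
  req#1 t=0ms: ALLOW
  req#2 t=0ms: ALLOW
  req#3 t=1ms: ALLOW
  req#4 t=1ms: ALLOW
  req#5 t=1ms: ALLOW
  req#6 t=1ms: ALLOW
  req#7 t=1ms: ALLOW
  req#8 t=2ms: ALLOW
  req#9 t=2ms: DENY
  req#10 t=2ms: DENY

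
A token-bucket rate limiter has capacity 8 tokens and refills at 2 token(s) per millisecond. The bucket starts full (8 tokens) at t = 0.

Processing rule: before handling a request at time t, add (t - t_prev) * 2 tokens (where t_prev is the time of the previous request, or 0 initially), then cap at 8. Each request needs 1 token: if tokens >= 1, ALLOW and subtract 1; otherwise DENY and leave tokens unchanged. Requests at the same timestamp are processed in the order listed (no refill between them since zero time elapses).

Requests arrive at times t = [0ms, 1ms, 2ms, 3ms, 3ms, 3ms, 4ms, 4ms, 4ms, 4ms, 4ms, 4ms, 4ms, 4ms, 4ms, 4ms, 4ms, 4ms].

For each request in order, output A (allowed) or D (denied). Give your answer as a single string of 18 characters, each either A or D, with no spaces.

Answer: AAAAAAAAAAAAADDDDD

Derivation:
Simulating step by step:
  req#1 t=0ms: ALLOW
  req#2 t=1ms: ALLOW
  req#3 t=2ms: ALLOW
  req#4 t=3ms: ALLOW
  req#5 t=3ms: ALLOW
  req#6 t=3ms: ALLOW
  req#7 t=4ms: ALLOW
  req#8 t=4ms: ALLOW
  req#9 t=4ms: ALLOW
  req#10 t=4ms: ALLOW
  req#11 t=4ms: ALLOW
  req#12 t=4ms: ALLOW
  req#13 t=4ms: ALLOW
  req#14 t=4ms: DENY
  req#15 t=4ms: DENY
  req#16 t=4ms: DENY
  req#17 t=4ms: DENY
  req#18 t=4ms: DENY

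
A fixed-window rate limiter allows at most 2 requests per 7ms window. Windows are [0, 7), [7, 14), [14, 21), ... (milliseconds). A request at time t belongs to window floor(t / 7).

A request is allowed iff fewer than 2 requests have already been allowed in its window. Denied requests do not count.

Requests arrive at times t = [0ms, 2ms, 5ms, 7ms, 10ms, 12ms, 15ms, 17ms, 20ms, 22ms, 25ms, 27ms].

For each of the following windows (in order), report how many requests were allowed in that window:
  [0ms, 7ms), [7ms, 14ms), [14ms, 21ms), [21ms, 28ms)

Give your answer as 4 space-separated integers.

Answer: 2 2 2 2

Derivation:
Processing requests:
  req#1 t=0ms (window 0): ALLOW
  req#2 t=2ms (window 0): ALLOW
  req#3 t=5ms (window 0): DENY
  req#4 t=7ms (window 1): ALLOW
  req#5 t=10ms (window 1): ALLOW
  req#6 t=12ms (window 1): DENY
  req#7 t=15ms (window 2): ALLOW
  req#8 t=17ms (window 2): ALLOW
  req#9 t=20ms (window 2): DENY
  req#10 t=22ms (window 3): ALLOW
  req#11 t=25ms (window 3): ALLOW
  req#12 t=27ms (window 3): DENY

Allowed counts by window: 2 2 2 2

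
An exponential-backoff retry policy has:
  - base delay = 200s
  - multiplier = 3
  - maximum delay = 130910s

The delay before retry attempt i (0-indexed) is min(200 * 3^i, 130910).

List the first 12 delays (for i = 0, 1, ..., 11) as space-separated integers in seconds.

Answer: 200 600 1800 5400 16200 48600 130910 130910 130910 130910 130910 130910

Derivation:
Computing each delay:
  i=0: min(200*3^0, 130910) = 200
  i=1: min(200*3^1, 130910) = 600
  i=2: min(200*3^2, 130910) = 1800
  i=3: min(200*3^3, 130910) = 5400
  i=4: min(200*3^4, 130910) = 16200
  i=5: min(200*3^5, 130910) = 48600
  i=6: min(200*3^6, 130910) = 130910
  i=7: min(200*3^7, 130910) = 130910
  i=8: min(200*3^8, 130910) = 130910
  i=9: min(200*3^9, 130910) = 130910
  i=10: min(200*3^10, 130910) = 130910
  i=11: min(200*3^11, 130910) = 130910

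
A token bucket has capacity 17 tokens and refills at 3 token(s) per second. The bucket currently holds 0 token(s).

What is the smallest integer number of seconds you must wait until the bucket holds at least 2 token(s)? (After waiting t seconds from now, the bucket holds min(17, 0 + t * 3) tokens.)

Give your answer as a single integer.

Answer: 1

Derivation:
Need 0 + t * 3 >= 2, so t >= 2/3.
Smallest integer t = ceil(2/3) = 1.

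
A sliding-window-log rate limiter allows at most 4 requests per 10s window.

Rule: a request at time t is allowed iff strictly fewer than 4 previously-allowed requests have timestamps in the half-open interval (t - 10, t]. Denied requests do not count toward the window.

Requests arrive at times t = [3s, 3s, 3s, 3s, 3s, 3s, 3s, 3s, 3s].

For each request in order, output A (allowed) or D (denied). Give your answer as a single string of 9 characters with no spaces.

Tracking allowed requests in the window:
  req#1 t=3s: ALLOW
  req#2 t=3s: ALLOW
  req#3 t=3s: ALLOW
  req#4 t=3s: ALLOW
  req#5 t=3s: DENY
  req#6 t=3s: DENY
  req#7 t=3s: DENY
  req#8 t=3s: DENY
  req#9 t=3s: DENY

Answer: AAAADDDDD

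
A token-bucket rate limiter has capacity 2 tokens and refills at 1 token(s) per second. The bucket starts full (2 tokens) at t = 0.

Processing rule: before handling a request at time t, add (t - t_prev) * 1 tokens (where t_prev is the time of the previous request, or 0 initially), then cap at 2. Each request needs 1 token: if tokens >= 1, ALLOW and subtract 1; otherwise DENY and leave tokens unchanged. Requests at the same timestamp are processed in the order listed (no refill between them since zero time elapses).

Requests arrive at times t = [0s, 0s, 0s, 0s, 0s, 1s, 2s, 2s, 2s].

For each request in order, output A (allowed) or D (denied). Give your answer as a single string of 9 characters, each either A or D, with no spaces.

Simulating step by step:
  req#1 t=0s: ALLOW
  req#2 t=0s: ALLOW
  req#3 t=0s: DENY
  req#4 t=0s: DENY
  req#5 t=0s: DENY
  req#6 t=1s: ALLOW
  req#7 t=2s: ALLOW
  req#8 t=2s: DENY
  req#9 t=2s: DENY

Answer: AADDDAADD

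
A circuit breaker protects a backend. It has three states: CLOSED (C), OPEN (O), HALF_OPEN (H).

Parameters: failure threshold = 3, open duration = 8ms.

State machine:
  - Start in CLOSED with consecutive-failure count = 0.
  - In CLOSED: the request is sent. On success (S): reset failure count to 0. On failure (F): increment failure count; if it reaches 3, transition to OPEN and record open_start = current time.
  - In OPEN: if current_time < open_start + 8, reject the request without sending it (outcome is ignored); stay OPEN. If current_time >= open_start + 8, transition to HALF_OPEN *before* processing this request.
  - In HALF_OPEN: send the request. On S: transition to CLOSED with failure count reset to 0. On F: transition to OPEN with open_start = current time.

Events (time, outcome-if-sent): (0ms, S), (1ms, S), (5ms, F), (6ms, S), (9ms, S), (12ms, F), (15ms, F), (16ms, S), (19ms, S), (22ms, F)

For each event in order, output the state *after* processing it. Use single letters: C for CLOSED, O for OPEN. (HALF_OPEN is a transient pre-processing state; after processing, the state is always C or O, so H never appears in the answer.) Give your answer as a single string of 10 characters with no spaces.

State after each event:
  event#1 t=0ms outcome=S: state=CLOSED
  event#2 t=1ms outcome=S: state=CLOSED
  event#3 t=5ms outcome=F: state=CLOSED
  event#4 t=6ms outcome=S: state=CLOSED
  event#5 t=9ms outcome=S: state=CLOSED
  event#6 t=12ms outcome=F: state=CLOSED
  event#7 t=15ms outcome=F: state=CLOSED
  event#8 t=16ms outcome=S: state=CLOSED
  event#9 t=19ms outcome=S: state=CLOSED
  event#10 t=22ms outcome=F: state=CLOSED

Answer: CCCCCCCCCC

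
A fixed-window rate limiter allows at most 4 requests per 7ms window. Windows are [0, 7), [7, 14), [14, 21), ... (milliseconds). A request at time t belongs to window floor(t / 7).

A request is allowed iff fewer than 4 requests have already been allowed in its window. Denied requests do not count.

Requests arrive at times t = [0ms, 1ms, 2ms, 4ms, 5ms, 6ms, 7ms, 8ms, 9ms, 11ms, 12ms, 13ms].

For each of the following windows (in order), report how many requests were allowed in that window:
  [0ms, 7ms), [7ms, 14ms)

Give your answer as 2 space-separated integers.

Answer: 4 4

Derivation:
Processing requests:
  req#1 t=0ms (window 0): ALLOW
  req#2 t=1ms (window 0): ALLOW
  req#3 t=2ms (window 0): ALLOW
  req#4 t=4ms (window 0): ALLOW
  req#5 t=5ms (window 0): DENY
  req#6 t=6ms (window 0): DENY
  req#7 t=7ms (window 1): ALLOW
  req#8 t=8ms (window 1): ALLOW
  req#9 t=9ms (window 1): ALLOW
  req#10 t=11ms (window 1): ALLOW
  req#11 t=12ms (window 1): DENY
  req#12 t=13ms (window 1): DENY

Allowed counts by window: 4 4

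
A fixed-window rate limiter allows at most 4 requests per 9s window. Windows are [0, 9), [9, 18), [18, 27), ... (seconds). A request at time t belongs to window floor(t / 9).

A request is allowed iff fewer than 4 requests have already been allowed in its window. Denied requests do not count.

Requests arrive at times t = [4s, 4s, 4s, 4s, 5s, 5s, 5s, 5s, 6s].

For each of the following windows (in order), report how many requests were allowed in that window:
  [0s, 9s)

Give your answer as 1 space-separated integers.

Answer: 4

Derivation:
Processing requests:
  req#1 t=4s (window 0): ALLOW
  req#2 t=4s (window 0): ALLOW
  req#3 t=4s (window 0): ALLOW
  req#4 t=4s (window 0): ALLOW
  req#5 t=5s (window 0): DENY
  req#6 t=5s (window 0): DENY
  req#7 t=5s (window 0): DENY
  req#8 t=5s (window 0): DENY
  req#9 t=6s (window 0): DENY

Allowed counts by window: 4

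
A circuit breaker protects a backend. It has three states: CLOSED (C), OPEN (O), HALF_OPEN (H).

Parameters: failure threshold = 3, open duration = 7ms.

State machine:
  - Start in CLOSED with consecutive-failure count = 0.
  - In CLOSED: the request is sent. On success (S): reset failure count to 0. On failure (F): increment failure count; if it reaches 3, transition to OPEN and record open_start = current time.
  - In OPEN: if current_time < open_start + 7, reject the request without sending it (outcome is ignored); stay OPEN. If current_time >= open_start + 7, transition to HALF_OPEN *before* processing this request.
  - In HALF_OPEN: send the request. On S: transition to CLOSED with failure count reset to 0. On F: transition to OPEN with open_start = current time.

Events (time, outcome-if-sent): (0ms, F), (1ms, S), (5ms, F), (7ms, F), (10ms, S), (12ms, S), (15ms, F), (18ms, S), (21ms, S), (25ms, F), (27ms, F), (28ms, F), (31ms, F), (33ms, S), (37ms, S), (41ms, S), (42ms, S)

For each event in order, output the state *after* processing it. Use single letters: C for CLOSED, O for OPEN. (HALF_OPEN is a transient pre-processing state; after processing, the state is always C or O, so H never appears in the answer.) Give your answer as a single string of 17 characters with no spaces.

Answer: CCCCCCCCCCCOOOCCC

Derivation:
State after each event:
  event#1 t=0ms outcome=F: state=CLOSED
  event#2 t=1ms outcome=S: state=CLOSED
  event#3 t=5ms outcome=F: state=CLOSED
  event#4 t=7ms outcome=F: state=CLOSED
  event#5 t=10ms outcome=S: state=CLOSED
  event#6 t=12ms outcome=S: state=CLOSED
  event#7 t=15ms outcome=F: state=CLOSED
  event#8 t=18ms outcome=S: state=CLOSED
  event#9 t=21ms outcome=S: state=CLOSED
  event#10 t=25ms outcome=F: state=CLOSED
  event#11 t=27ms outcome=F: state=CLOSED
  event#12 t=28ms outcome=F: state=OPEN
  event#13 t=31ms outcome=F: state=OPEN
  event#14 t=33ms outcome=S: state=OPEN
  event#15 t=37ms outcome=S: state=CLOSED
  event#16 t=41ms outcome=S: state=CLOSED
  event#17 t=42ms outcome=S: state=CLOSED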